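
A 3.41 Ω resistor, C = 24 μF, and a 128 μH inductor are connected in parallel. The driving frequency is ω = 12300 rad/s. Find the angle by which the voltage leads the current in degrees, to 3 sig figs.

49.2°

X_L = ωL = 1.57 Ω
X_C = 1/(ωC) = 3.39 Ω
Parallel: admittances add. Y = 1/R + 1/(jωL) + jωC
Y = (0.293 − j0.340) S
|Y| = 0.449 S → |Z| = 1/|Y| = 2.23 Ω, ∠Z = −∠Y = 49.2°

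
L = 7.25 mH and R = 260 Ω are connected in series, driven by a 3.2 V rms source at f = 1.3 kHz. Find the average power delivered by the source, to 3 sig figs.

ω = 2πf = 8168 rad/s
X_L = ωL = 59.2 Ω
Z = 260 + j59.2 Ω
|Z| = √(260² + 59.2²) = 267 Ω
∠Z = arctan(59.2/260) = 12.8°
I = V/|Z| = 12.0 mA
P = VI cos φ = 3.2 × 0.0120 × cos(12.8°) = 37.4 mW

37.4 mW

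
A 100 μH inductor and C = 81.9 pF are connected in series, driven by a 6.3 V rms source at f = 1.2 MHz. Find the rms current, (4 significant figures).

7.280 mA

ω = 2πf = 7.54e+06 rad/s
X_L = ωL = 754.0 Ω
X_C = 1/(ωC) = 1619 Ω
Net reactance X = X_L − X_C = -865.4 Ω
Z = − j865.4 Ω
|Z| = √(0² + 865.4²) = 865.4 Ω
I = V/|Z| = 6.3/865.4 = 7.280 mA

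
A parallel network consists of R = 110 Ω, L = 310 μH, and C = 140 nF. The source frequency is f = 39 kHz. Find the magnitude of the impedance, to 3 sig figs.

43.5 Ω

ω = 2πf = 245000 rad/s
X_L = ωL = 76.0 Ω
X_C = 1/(ωC) = 29.1 Ω
Parallel: admittances add. Y = 1/R + 1/(jωL) + jωC
Y = (0.00909 + j0.0211) S
|Y| = 0.0230 S → |Z| = 1/|Y| = 43.5 Ω, ∠Z = −∠Y = -66.7°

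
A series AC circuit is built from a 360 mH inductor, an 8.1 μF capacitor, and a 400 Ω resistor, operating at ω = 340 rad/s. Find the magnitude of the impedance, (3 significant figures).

X_L = ωL = 122 Ω
X_C = 1/(ωC) = 363 Ω
Net reactance X = X_L − X_C = -241 Ω
Z = 400 − j241 Ω
|Z| = √(400² + 241²) = 467 Ω

467 Ω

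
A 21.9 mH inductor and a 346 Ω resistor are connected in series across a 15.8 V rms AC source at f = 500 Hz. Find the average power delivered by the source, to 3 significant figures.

694 mW

ω = 2πf = 3142 rad/s
X_L = ωL = 68.8 Ω
Z = 346 + j68.8 Ω
|Z| = √(346² + 68.8²) = 353 Ω
∠Z = arctan(68.8/346) = 11.2°
I = V/|Z| = 44.8 mA
P = VI cos φ = 15.8 × 0.0448 × cos(11.2°) = 694 mW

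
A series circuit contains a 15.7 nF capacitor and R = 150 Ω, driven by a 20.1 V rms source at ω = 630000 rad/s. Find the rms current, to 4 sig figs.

X_C = 1/(ωC) = 101.1 Ω
Z = 150.0 − j101.1 Ω
|Z| = √(150.0² + 101.1²) = 180.9 Ω
I = V/|Z| = 20.1/180.9 = 111.1 mA

111.1 mA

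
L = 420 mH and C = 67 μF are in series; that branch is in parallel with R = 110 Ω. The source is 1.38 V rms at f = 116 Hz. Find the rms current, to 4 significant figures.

ω = 2πf = 728.8 rad/s
X_L = ωL = 306.1 Ω
X_C = 1/(ωC) = 20.48 Ω
Branch 1: Z₁ = R = 110.0 Ω
Branch 2 (series LC): Z₂ = j(X_L − X_C) = j285.6 Ω
Parallel: Z = Z₁Z₂/(Z₁+Z₂), |Z| = 102.7 Ω, ∠Z = 21.06°
I = V/|Z| = 1.38/102.7 = 13.44 mA

13.44 mA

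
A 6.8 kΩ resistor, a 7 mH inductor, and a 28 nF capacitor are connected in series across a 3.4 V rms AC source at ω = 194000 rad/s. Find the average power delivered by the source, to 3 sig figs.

X_L = ωL = 1360 Ω
X_C = 1/(ωC) = 184 Ω
Net reactance X = X_L − X_C = 1170 Ω
Z = 6800 + j1170 Ω
|Z| = √(6800² + 1170²) = 6900 Ω
∠Z = arctan(1170/6800) = 9.79°
I = V/|Z| = 493 μA
P = VI cos φ = 3.4 × 0.000493 × cos(9.79°) = 1.65 mW

1.65 mW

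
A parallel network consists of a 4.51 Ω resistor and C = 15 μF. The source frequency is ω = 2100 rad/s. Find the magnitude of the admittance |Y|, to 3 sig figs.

X_C = 1/(ωC) = 31.7 Ω
Parallel: admittances add. Y = 1/R + jωC
Y = (0.222 + j0.0315) S
|Y| = 0.224 S → |Z| = 1/|Y| = 4.47 Ω, ∠Z = −∠Y = -8.09°

224 mS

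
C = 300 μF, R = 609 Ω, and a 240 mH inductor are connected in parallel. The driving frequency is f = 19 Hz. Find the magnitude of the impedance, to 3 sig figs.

ω = 2πf = 119.4 rad/s
X_L = ωL = 28.7 Ω
X_C = 1/(ωC) = 27.9 Ω
Parallel: admittances add. Y = 1/R + 1/(jωL) + jωC
Y = (0.00164 + j0.000912) S
|Y| = 0.00188 S → |Z| = 1/|Y| = 532 Ω, ∠Z = −∠Y = -29.0°

532 Ω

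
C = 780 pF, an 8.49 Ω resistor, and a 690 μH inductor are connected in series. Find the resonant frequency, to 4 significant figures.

ω₀ = 1/√(LC) = 1/√(0.00069 × 7.8e-10) = 1.363e+06 rad/s
f₀ = ω₀/(2π) = 216.9 kHz

216.9 kHz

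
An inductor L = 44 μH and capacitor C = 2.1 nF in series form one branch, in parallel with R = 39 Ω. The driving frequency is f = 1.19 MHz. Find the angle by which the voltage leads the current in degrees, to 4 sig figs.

ω = 2πf = 7.477e+06 rad/s
X_L = ωL = 329.0 Ω
X_C = 1/(ωC) = 63.69 Ω
Branch 1: Z₁ = R = 39.00 Ω
Branch 2 (series LC): Z₂ = j(X_L − X_C) = j265.3 Ω
Parallel: Z = Z₁Z₂/(Z₁+Z₂), |Z| = 38.59 Ω, ∠Z = 8.363°

8.363°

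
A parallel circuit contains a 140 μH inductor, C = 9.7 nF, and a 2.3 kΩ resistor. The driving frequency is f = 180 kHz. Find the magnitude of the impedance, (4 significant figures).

ω = 2πf = 1.131e+06 rad/s
X_L = ωL = 158.3 Ω
X_C = 1/(ωC) = 91.15 Ω
Parallel: admittances add. Y = 1/R + 1/(jωL) + jωC
Y = (0.0004348 + j0.004655) S
|Y| = 0.004675 S → |Z| = 1/|Y| = 213.9 Ω, ∠Z = −∠Y = -84.66°

213.9 Ω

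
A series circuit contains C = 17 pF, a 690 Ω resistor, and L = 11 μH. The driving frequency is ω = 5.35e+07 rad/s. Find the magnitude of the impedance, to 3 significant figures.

859 Ω

X_L = ωL = 588 Ω
X_C = 1/(ωC) = 1100 Ω
Net reactance X = X_L − X_C = -511 Ω
Z = 690 − j511 Ω
|Z| = √(690² + 511²) = 859 Ω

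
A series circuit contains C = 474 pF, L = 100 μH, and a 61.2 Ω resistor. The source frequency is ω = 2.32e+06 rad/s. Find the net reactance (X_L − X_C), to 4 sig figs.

-677.4 Ω

X_L = ωL = 232.0 Ω
X_C = 1/(ωC) = 909.4 Ω
X = 232.0 − 909.4 = -677.4 Ω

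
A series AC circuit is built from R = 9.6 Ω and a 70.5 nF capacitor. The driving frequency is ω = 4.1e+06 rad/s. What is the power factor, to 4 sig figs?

X_C = 1/(ωC) = 3.460 Ω
Z = 9.600 − j3.460 Ω
|Z| = √(9.600² + 3.460²) = 10.20 Ω
∠Z = arctan(-3.460/9.600) = -19.82°
cos φ = cos(-19.82°) = 0.9408

0.9408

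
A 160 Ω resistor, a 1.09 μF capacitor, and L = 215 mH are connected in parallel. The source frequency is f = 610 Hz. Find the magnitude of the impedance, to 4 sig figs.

144.6 Ω

ω = 2πf = 3833 rad/s
X_L = ωL = 824.0 Ω
X_C = 1/(ωC) = 239.4 Ω
Parallel: admittances add. Y = 1/R + 1/(jωL) + jωC
Y = (0.006250 + j0.002964) S
|Y| = 0.006917 S → |Z| = 1/|Y| = 144.6 Ω, ∠Z = −∠Y = -25.37°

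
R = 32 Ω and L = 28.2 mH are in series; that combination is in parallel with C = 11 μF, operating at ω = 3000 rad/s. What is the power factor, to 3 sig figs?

0.170

X_L = ωL = 84.6 Ω
X_C = 1/(ωC) = 30.3 Ω
Branch 1 (R+jX_L): Z₁ = 32.0 + j84.6 Ω, |Z₁| = 90.4 Ω
Branch 2 (−jX_C): Z₂ = −j30.3 Ω
Parallel: Z = Z₁Z₂/(Z₁+Z₂), |Z| = 43.5 Ω, ∠Z = -80.2°
cos φ = cos(-80.2°) = 0.170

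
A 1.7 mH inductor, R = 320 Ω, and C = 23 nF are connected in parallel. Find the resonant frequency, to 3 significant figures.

25.5 kHz

ω₀ = 1/√(LC) = 1/√(0.0017 × 2.3e-08) = 159900 rad/s
f₀ = ω₀/(2π) = 25.5 kHz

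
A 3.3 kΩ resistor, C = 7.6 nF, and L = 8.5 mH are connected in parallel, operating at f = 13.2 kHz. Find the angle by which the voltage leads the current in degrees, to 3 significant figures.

69.0°

ω = 2πf = 82940 rad/s
X_L = ωL = 705 Ω
X_C = 1/(ωC) = 1590 Ω
Parallel: admittances add. Y = 1/R + 1/(jωL) + jωC
Y = (0.000303 − j0.000788) S
|Y| = 0.000844 S → |Z| = 1/|Y| = 1180 Ω, ∠Z = −∠Y = 69.0°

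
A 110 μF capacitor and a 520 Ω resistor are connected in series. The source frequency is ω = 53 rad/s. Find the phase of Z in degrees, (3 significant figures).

-18.3°

X_C = 1/(ωC) = 172 Ω
Z = 520 − j172 Ω
|Z| = √(520² + 172²) = 548 Ω
∠Z = arctan(-172/520) = -18.3°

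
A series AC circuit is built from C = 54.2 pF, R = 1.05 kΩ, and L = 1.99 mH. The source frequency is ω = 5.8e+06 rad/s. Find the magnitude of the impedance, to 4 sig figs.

8427 Ω

X_L = ωL = 11540 Ω
X_C = 1/(ωC) = 3181 Ω
Net reactance X = X_L − X_C = 8361 Ω
Z = 1050 + j8361 Ω
|Z| = √(1050² + 8361²) = 8427 Ω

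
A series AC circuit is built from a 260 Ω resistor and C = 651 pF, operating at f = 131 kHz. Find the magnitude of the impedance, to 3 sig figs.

1880 Ω

ω = 2πf = 823100 rad/s
X_C = 1/(ωC) = 1870 Ω
Z = 260 − j1870 Ω
|Z| = √(260² + 1870²) = 1880 Ω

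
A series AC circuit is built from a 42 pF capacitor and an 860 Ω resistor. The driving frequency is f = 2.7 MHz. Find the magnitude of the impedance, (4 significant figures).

ω = 2πf = 1.696e+07 rad/s
X_C = 1/(ωC) = 1403 Ω
Z = 860.0 − j1403 Ω
|Z| = √(860.0² + 1403²) = 1646 Ω

1646 Ω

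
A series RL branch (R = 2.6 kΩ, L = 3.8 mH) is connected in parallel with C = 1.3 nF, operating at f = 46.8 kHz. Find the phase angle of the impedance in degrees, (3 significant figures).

-36.8°

ω = 2πf = 294100 rad/s
X_L = ωL = 1120 Ω
X_C = 1/(ωC) = 2620 Ω
Branch 1 (R+jX_L): Z₁ = 2600 + j1120 Ω, |Z₁| = 2830 Ω
Branch 2 (−jX_C): Z₂ = −j2620 Ω
Parallel: Z = Z₁Z₂/(Z₁+Z₂), |Z| = 2470 Ω, ∠Z = -36.8°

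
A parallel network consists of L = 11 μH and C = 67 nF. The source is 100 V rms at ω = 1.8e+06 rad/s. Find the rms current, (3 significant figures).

7.01 A

X_L = ωL = 19.8 Ω
X_C = 1/(ωC) = 8.29 Ω
Parallel: admittances add. Y = 1/(jωL) + jωC
Y = (0 + j0.0701) S
|Y| = 0.0701 S → |Z| = 1/|Y| = 14.3 Ω, ∠Z = −∠Y = -90.0°
I = V/|Z| = 100/14.3 = 7.01 A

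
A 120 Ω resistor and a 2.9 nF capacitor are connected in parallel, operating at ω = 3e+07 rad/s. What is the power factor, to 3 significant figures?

0.0953

X_C = 1/(ωC) = 11.5 Ω
Parallel: admittances add. Y = 1/R + jωC
Y = (0.00833 + j0.0870) S
|Y| = 0.0874 S → |Z| = 1/|Y| = 11.4 Ω, ∠Z = −∠Y = -84.5°
cos φ = cos(-84.5°) = 0.0953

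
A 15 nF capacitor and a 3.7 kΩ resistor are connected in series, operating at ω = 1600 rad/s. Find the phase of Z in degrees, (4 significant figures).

X_C = 1/(ωC) = 41670 Ω
Z = 3700 − j41670 Ω
|Z| = √(3700² + 41670²) = 41830 Ω
∠Z = arctan(-41670/3700) = -84.93°

-84.93°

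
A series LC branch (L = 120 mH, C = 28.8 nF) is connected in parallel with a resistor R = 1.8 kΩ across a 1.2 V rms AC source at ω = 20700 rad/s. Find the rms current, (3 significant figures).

X_L = ωL = 2480 Ω
X_C = 1/(ωC) = 1680 Ω
Branch 1: Z₁ = R = 1800 Ω
Branch 2 (series LC): Z₂ = j(X_L − X_C) = j807 Ω
Parallel: Z = Z₁Z₂/(Z₁+Z₂), |Z| = 736 Ω, ∠Z = 65.9°
I = V/|Z| = 1.2/736 = 1.63 mA

1.63 mA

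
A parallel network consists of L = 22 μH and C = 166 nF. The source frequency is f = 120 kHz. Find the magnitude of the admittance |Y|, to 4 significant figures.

ω = 2πf = 754000 rad/s
X_L = ωL = 16.59 Ω
X_C = 1/(ωC) = 7.990 Ω
Parallel: admittances add. Y = 1/(jωL) + jωC
Y = (0 + j0.06488) S
|Y| = 0.06488 S → |Z| = 1/|Y| = 15.41 Ω, ∠Z = −∠Y = -90.00°

64.88 mS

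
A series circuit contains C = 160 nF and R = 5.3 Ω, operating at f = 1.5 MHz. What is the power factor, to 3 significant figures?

0.992

ω = 2πf = 9.425e+06 rad/s
X_C = 1/(ωC) = 0.663 Ω
Z = 5.30 − j0.663 Ω
|Z| = √(5.30² + 0.663²) = 5.34 Ω
∠Z = arctan(-0.663/5.30) = -7.13°
cos φ = cos(-7.13°) = 0.992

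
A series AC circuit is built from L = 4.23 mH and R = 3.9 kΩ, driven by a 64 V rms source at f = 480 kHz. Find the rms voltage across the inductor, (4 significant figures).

ω = 2πf = 3.016e+06 rad/s
X_L = ωL = 12760 Ω
Z = 3900 + j12760 Ω
|Z| = √(3900² + 12760²) = 13340 Ω
I = V/|Z| = 4.798 mA
V_L = I·|Z_L| = 0.004798 × 12760 = 61.20 V

61.20 V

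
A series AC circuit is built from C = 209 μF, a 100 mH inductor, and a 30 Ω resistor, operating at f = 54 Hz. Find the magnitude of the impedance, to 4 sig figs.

ω = 2πf = 339.3 rad/s
X_L = ωL = 33.93 Ω
X_C = 1/(ωC) = 14.10 Ω
Net reactance X = X_L − X_C = 19.83 Ω
Z = 30.00 + j19.83 Ω
|Z| = √(30.00² + 19.83²) = 35.96 Ω

35.96 Ω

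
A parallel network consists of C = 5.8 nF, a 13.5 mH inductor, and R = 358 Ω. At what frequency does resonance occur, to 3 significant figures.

18.0 kHz

ω₀ = 1/√(LC) = 1/√(0.0135 × 5.8e-09) = 113000 rad/s
f₀ = ω₀/(2π) = 18.0 kHz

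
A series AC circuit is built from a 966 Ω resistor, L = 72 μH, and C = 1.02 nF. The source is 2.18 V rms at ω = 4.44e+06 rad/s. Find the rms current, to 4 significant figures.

2.245 mA

X_L = ωL = 319.7 Ω
X_C = 1/(ωC) = 220.8 Ω
Net reactance X = X_L − X_C = 98.87 Ω
Z = 966.0 + j98.87 Ω
|Z| = √(966.0² + 98.87²) = 971.0 Ω
I = V/|Z| = 2.18/971.0 = 2.245 mA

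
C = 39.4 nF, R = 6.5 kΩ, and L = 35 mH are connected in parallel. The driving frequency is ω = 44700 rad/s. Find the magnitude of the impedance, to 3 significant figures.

883 Ω

X_L = ωL = 1560 Ω
X_C = 1/(ωC) = 568 Ω
Parallel: admittances add. Y = 1/R + 1/(jωL) + jωC
Y = (0.000154 + j0.00112) S
|Y| = 0.00113 S → |Z| = 1/|Y| = 883 Ω, ∠Z = −∠Y = -82.2°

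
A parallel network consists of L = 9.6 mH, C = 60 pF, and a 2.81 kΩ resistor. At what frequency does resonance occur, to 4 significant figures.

209.7 kHz

ω₀ = 1/√(LC) = 1/√(0.0096 × 6e-11) = 1.318e+06 rad/s
f₀ = ω₀/(2π) = 209.7 kHz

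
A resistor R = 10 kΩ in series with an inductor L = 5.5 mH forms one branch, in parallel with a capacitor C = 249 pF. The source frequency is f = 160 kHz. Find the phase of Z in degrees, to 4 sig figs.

-69.78°

ω = 2πf = 1.005e+06 rad/s
X_L = ωL = 5529 Ω
X_C = 1/(ωC) = 3995 Ω
Branch 1 (R+jX_L): Z₁ = 10000 + j5529 Ω, |Z₁| = 11430 Ω
Branch 2 (−jX_C): Z₂ = −j3995 Ω
Parallel: Z = Z₁Z₂/(Z₁+Z₂), |Z| = 4512 Ω, ∠Z = -69.78°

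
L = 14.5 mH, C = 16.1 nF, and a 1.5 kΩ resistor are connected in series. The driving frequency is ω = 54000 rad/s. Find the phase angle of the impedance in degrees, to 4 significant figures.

-13.76°

X_L = ωL = 783.0 Ω
X_C = 1/(ωC) = 1150 Ω
Net reactance X = X_L − X_C = -367.2 Ω
Z = 1500 − j367.2 Ω
|Z| = √(1500² + 367.2²) = 1544 Ω
∠Z = arctan(-367.2/1500) = -13.76°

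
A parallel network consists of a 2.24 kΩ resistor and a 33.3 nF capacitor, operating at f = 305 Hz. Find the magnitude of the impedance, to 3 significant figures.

ω = 2πf = 1916 rad/s
X_C = 1/(ωC) = 15700 Ω
Parallel: admittances add. Y = 1/R + jωC
Y = (0.000446 + j6.38e-05) S
|Y| = 0.000451 S → |Z| = 1/|Y| = 2220 Ω, ∠Z = −∠Y = -8.14°

2220 Ω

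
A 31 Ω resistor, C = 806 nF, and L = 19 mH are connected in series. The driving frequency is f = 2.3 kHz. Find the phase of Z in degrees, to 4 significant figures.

ω = 2πf = 14450 rad/s
X_L = ωL = 274.6 Ω
X_C = 1/(ωC) = 85.85 Ω
Net reactance X = X_L − X_C = 188.7 Ω
Z = 31.00 + j188.7 Ω
|Z| = √(31.00² + 188.7²) = 191.3 Ω
∠Z = arctan(188.7/31.00) = 80.67°

80.67°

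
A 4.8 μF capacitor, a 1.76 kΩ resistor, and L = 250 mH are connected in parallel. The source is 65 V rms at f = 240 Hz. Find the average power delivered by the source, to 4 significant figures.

ω = 2πf = 1508 rad/s
X_L = ωL = 377.0 Ω
X_C = 1/(ωC) = 138.2 Ω
Parallel: admittances add. Y = 1/R + 1/(jωL) + jωC
Y = (0.0005682 + j0.004586) S
|Y| = 0.004621 S → |Z| = 1/|Y| = 216.4 Ω, ∠Z = −∠Y = -82.94°
I = V/|Z| = 300.3 mA
P = VI cos φ = 65 × 0.3003 × cos(-82.94°) = 2.401 W

2.401 W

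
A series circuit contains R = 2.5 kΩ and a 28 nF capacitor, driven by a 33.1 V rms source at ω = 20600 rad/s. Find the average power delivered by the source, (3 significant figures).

X_C = 1/(ωC) = 1730 Ω
Z = 2500 − j1730 Ω
|Z| = √(2500² + 1730²) = 3040 Ω
∠Z = arctan(-1730/2500) = -34.7°
I = V/|Z| = 10.9 mA
P = VI cos φ = 33.1 × 0.0109 × cos(-34.7°) = 296 mW

296 mW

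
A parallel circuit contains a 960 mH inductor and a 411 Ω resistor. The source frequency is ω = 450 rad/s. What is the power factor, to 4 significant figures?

0.7245

X_L = ωL = 432.0 Ω
Parallel: admittances add. Y = 1/R + 1/(jωL)
Y = (0.002433 − j0.002315) S
|Y| = 0.003358 S → |Z| = 1/|Y| = 297.8 Ω, ∠Z = −∠Y = 43.57°
cos φ = cos(43.57°) = 0.7245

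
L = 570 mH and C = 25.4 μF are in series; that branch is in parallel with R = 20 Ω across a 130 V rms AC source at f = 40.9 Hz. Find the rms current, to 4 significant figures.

20.40 A

ω = 2πf = 257.0 rad/s
X_L = ωL = 146.5 Ω
X_C = 1/(ωC) = 153.2 Ω
Branch 1: Z₁ = R = 20.00 Ω
Branch 2 (series LC): Z₂ = j(X_L − X_C) = −j6.722 Ω
Parallel: Z = Z₁Z₂/(Z₁+Z₂), |Z| = 6.371 Ω, ∠Z = -71.42°
I = V/|Z| = 130/6.371 = 20.40 A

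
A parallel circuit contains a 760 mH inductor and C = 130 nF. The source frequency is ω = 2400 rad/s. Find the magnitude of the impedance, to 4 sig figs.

4233 Ω

X_L = ωL = 1824 Ω
X_C = 1/(ωC) = 3205 Ω
Parallel: admittances add. Y = 1/(jωL) + jωC
Y = (0 − j0.0002362) S
|Y| = 0.0002362 S → |Z| = 1/|Y| = 4233 Ω, ∠Z = −∠Y = 90.00°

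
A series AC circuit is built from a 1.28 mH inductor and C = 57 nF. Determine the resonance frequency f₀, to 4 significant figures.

18.63 kHz

ω₀ = 1/√(LC) = 1/√(0.00128 × 5.7e-08) = 117100 rad/s
f₀ = ω₀/(2π) = 18.63 kHz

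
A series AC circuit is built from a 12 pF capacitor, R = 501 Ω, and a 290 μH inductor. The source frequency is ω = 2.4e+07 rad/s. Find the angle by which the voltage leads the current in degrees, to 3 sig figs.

81.8°

X_L = ωL = 6960 Ω
X_C = 1/(ωC) = 3470 Ω
Net reactance X = X_L − X_C = 3490 Ω
Z = 501 + j3490 Ω
|Z| = √(501² + 3490²) = 3520 Ω
∠Z = arctan(3490/501) = 81.8°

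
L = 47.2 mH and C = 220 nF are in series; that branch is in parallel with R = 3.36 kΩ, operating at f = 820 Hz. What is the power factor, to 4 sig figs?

0.1868

ω = 2πf = 5152 rad/s
X_L = ωL = 243.2 Ω
X_C = 1/(ωC) = 882.2 Ω
Branch 1: Z₁ = R = 3360 Ω
Branch 2 (series LC): Z₂ = j(X_L − X_C) = −j639.0 Ω
Parallel: Z = Z₁Z₂/(Z₁+Z₂), |Z| = 627.8 Ω, ∠Z = -79.23°
cos φ = cos(-79.23°) = 0.1868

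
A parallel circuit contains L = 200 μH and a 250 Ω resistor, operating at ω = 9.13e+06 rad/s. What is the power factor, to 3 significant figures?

X_L = ωL = 1830 Ω
Parallel: admittances add. Y = 1/R + 1/(jωL)
Y = (0.00400 − j0.000548) S
|Y| = 0.00404 S → |Z| = 1/|Y| = 248 Ω, ∠Z = −∠Y = 7.80°
cos φ = cos(7.80°) = 0.991

0.991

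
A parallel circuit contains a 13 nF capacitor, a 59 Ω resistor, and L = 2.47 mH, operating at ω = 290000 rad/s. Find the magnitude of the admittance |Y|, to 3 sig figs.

17.1 mS

X_L = ωL = 716 Ω
X_C = 1/(ωC) = 265 Ω
Parallel: admittances add. Y = 1/R + 1/(jωL) + jωC
Y = (0.0169 + j0.00237) S
|Y| = 0.0171 S → |Z| = 1/|Y| = 58.4 Ω, ∠Z = −∠Y = -7.97°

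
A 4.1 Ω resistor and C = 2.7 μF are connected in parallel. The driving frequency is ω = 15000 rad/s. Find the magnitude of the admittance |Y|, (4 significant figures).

X_C = 1/(ωC) = 24.69 Ω
Parallel: admittances add. Y = 1/R + jωC
Y = (0.2439 + j0.04050) S
|Y| = 0.2472 S → |Z| = 1/|Y| = 4.045 Ω, ∠Z = −∠Y = -9.428°

247.2 mS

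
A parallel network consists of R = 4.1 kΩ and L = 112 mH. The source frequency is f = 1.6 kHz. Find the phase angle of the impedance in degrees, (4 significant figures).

ω = 2πf = 10050 rad/s
X_L = ωL = 1126 Ω
Parallel: admittances add. Y = 1/R + 1/(jωL)
Y = (0.0002439 − j0.0008881) S
|Y| = 0.0009210 S → |Z| = 1/|Y| = 1086 Ω, ∠Z = −∠Y = 74.64°

74.64°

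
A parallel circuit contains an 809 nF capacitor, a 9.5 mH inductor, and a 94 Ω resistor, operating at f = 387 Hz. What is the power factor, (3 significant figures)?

0.249

ω = 2πf = 2432 rad/s
X_L = ωL = 23.1 Ω
X_C = 1/(ωC) = 508 Ω
Parallel: admittances add. Y = 1/R + 1/(jωL) + jωC
Y = (0.0106 − j0.0413) S
|Y| = 0.0427 S → |Z| = 1/|Y| = 23.4 Ω, ∠Z = −∠Y = 75.6°
cos φ = cos(75.6°) = 0.249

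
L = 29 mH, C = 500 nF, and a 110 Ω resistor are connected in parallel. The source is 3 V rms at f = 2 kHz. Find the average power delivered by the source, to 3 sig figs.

81.8 mW

ω = 2πf = 12570 rad/s
X_L = ωL = 364 Ω
X_C = 1/(ωC) = 159 Ω
Parallel: admittances add. Y = 1/R + 1/(jωL) + jωC
Y = (0.00909 + j0.00354) S
|Y| = 0.00976 S → |Z| = 1/|Y| = 103 Ω, ∠Z = −∠Y = -21.3°
I = V/|Z| = 29.3 mA
P = VI cos φ = 3 × 0.0293 × cos(-21.3°) = 81.8 mW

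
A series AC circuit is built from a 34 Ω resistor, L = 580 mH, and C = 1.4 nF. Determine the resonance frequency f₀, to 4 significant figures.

5.585 kHz

ω₀ = 1/√(LC) = 1/√(0.58 × 1.4e-09) = 35090 rad/s
f₀ = ω₀/(2π) = 5.585 kHz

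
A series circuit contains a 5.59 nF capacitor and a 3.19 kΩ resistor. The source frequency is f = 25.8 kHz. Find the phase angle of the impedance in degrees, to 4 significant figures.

ω = 2πf = 162100 rad/s
X_C = 1/(ωC) = 1104 Ω
Z = 3190 − j1104 Ω
|Z| = √(3190² + 1104²) = 3375 Ω
∠Z = arctan(-1104/3190) = -19.08°

-19.08°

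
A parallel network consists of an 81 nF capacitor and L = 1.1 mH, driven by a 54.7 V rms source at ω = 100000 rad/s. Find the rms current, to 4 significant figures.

54.20 mA

X_L = ωL = 110.0 Ω
X_C = 1/(ωC) = 123.5 Ω
Parallel: admittances add. Y = 1/(jωL) + jωC
Y = (0 − j0.0009909) S
|Y| = 0.0009909 S → |Z| = 1/|Y| = 1009 Ω, ∠Z = −∠Y = 90.00°
I = V/|Z| = 54.7/1009 = 54.20 mA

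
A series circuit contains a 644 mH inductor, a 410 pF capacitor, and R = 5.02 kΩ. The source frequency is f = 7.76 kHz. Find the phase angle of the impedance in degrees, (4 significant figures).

ω = 2πf = 48760 rad/s
X_L = ωL = 31400 Ω
X_C = 1/(ωC) = 50020 Ω
Net reactance X = X_L − X_C = -18620 Ω
Z = 5020 − j18620 Ω
|Z| = √(5020² + 18620²) = 19290 Ω
∠Z = arctan(-18620/5020) = -74.91°

-74.91°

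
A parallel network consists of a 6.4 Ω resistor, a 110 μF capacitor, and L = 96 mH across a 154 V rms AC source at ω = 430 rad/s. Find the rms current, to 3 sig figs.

24.3 A

X_L = ωL = 41.3 Ω
X_C = 1/(ωC) = 21.1 Ω
Parallel: admittances add. Y = 1/R + 1/(jωL) + jωC
Y = (0.156 + j0.0231) S
|Y| = 0.158 S → |Z| = 1/|Y| = 6.33 Ω, ∠Z = −∠Y = -8.40°
I = V/|Z| = 154/6.33 = 24.3 A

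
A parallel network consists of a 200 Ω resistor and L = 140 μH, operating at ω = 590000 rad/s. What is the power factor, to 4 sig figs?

X_L = ωL = 82.60 Ω
Parallel: admittances add. Y = 1/R + 1/(jωL)
Y = (0.005000 − j0.01211) S
|Y| = 0.01310 S → |Z| = 1/|Y| = 76.35 Ω, ∠Z = −∠Y = 67.56°
cos φ = cos(67.56°) = 0.3817

0.3817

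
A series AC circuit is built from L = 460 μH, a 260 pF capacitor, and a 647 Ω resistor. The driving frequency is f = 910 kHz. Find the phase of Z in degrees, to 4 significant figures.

71.71°

ω = 2πf = 5.718e+06 rad/s
X_L = ωL = 2630 Ω
X_C = 1/(ωC) = 672.7 Ω
Net reactance X = X_L − X_C = 1957 Ω
Z = 647.0 + j1957 Ω
|Z| = √(647.0² + 1957²) = 2062 Ω
∠Z = arctan(1957/647.0) = 71.71°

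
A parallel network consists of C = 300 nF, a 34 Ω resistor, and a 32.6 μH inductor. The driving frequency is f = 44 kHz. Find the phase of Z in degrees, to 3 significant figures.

43.6°

ω = 2πf = 276500 rad/s
X_L = ωL = 9.01 Ω
X_C = 1/(ωC) = 12.1 Ω
Parallel: admittances add. Y = 1/R + 1/(jωL) + jωC
Y = (0.0294 − j0.0280) S
|Y| = 0.0406 S → |Z| = 1/|Y| = 24.6 Ω, ∠Z = −∠Y = 43.6°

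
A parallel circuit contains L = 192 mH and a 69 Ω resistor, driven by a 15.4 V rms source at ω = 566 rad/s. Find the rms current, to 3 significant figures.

X_L = ωL = 109 Ω
Parallel: admittances add. Y = 1/R + 1/(jωL)
Y = (0.0145 − j0.00920) S
|Y| = 0.0172 S → |Z| = 1/|Y| = 58.3 Ω, ∠Z = −∠Y = 32.4°
I = V/|Z| = 15.4/58.3 = 264 mA

264 mA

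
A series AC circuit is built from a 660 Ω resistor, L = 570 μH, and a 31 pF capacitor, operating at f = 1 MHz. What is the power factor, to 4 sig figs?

0.3912

ω = 2πf = 6.283e+06 rad/s
X_L = ωL = 3581 Ω
X_C = 1/(ωC) = 5134 Ω
Net reactance X = X_L − X_C = -1553 Ω
Z = 660.0 − j1553 Ω
|Z| = √(660.0² + 1553²) = 1687 Ω
∠Z = arctan(-1553/660.0) = -66.97°
cos φ = cos(-66.97°) = 0.3912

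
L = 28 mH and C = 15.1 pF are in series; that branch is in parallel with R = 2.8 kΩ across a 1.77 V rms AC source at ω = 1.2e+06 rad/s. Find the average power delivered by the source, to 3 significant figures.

X_L = ωL = 33600 Ω
X_C = 1/(ωC) = 55200 Ω
Branch 1: Z₁ = R = 2800 Ω
Branch 2 (series LC): Z₂ = j(X_L − X_C) = −j21600 Ω
Parallel: Z = Z₁Z₂/(Z₁+Z₂), |Z| = 2780 Ω, ∠Z = -7.39°
I = V/|Z| = 637 μA
P = VI cos φ = 1.77 × 0.000637 × cos(-7.39°) = 1.12 mW

1.12 mW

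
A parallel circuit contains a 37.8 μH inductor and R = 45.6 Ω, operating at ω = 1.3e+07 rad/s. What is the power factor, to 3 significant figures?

0.996

X_L = ωL = 491 Ω
Parallel: admittances add. Y = 1/R + 1/(jωL)
Y = (0.0219 − j0.00204) S
|Y| = 0.0220 S → |Z| = 1/|Y| = 45.4 Ω, ∠Z = −∠Y = 5.30°
cos φ = cos(5.30°) = 0.996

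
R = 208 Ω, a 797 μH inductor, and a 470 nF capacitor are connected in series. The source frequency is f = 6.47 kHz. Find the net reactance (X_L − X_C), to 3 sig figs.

-19.9 Ω

ω = 2πf = 40650 rad/s
X_L = ωL = 32.4 Ω
X_C = 1/(ωC) = 52.3 Ω
X = 32.4 − 52.3 = -19.9 Ω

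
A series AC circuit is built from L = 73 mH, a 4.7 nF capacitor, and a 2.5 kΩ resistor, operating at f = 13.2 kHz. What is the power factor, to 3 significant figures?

ω = 2πf = 82940 rad/s
X_L = ωL = 6050 Ω
X_C = 1/(ωC) = 2570 Ω
Net reactance X = X_L − X_C = 3490 Ω
Z = 2500 + j3490 Ω
|Z| = √(2500² + 3490²) = 4290 Ω
∠Z = arctan(3490/2500) = 54.4°
cos φ = cos(54.4°) = 0.582

0.582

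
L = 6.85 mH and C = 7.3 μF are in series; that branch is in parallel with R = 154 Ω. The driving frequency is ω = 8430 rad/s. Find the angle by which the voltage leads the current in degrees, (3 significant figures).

74.9°

X_L = ωL = 57.7 Ω
X_C = 1/(ωC) = 16.2 Ω
Branch 1: Z₁ = R = 154 Ω
Branch 2 (series LC): Z₂ = j(X_L − X_C) = j41.5 Ω
Parallel: Z = Z₁Z₂/(Z₁+Z₂), |Z| = 40.1 Ω, ∠Z = 74.9°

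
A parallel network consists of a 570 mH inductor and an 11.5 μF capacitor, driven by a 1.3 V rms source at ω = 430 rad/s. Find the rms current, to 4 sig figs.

X_L = ωL = 245.1 Ω
X_C = 1/(ωC) = 202.2 Ω
Parallel: admittances add. Y = 1/(jωL) + jωC
Y = (0 + j0.0008650) S
|Y| = 0.0008650 S → |Z| = 1/|Y| = 1156 Ω, ∠Z = −∠Y = -90.00°
I = V/|Z| = 1.3/1156 = 1.125 mA

1.125 mA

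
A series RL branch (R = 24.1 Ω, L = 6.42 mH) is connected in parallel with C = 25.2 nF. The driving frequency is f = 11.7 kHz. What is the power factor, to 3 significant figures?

ω = 2πf = 73510 rad/s
X_L = ωL = 472 Ω
X_C = 1/(ωC) = 540 Ω
Branch 1 (R+jX_L): Z₁ = 24.1 + j472 Ω, |Z₁| = 473 Ω
Branch 2 (−jX_C): Z₂ = −j540 Ω
Parallel: Z = Z₁Z₂/(Z₁+Z₂), |Z| = 3540 Ω, ∠Z = 67.5°
cos φ = cos(67.5°) = 0.382

0.382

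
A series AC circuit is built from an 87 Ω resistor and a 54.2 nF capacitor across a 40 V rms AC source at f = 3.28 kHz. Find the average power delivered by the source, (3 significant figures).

ω = 2πf = 20610 rad/s
X_C = 1/(ωC) = 895 Ω
Z = 87.0 − j895 Ω
|Z| = √(87.0² + 895²) = 899 Ω
∠Z = arctan(-895/87.0) = -84.4°
I = V/|Z| = 44.5 mA
P = VI cos φ = 40 × 0.0445 × cos(-84.4°) = 172 mW

172 mW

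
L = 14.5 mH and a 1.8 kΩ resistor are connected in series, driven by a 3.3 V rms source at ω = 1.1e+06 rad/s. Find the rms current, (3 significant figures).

X_L = ωL = 16000 Ω
Z = 1800 + j16000 Ω
|Z| = √(1800² + 16000²) = 16100 Ω
I = V/|Z| = 3.3/16100 = 206 μA

206 μA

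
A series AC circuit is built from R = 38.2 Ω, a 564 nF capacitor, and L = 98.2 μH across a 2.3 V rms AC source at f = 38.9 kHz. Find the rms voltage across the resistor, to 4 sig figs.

2.106 V

ω = 2πf = 244400 rad/s
X_L = ωL = 24.00 Ω
X_C = 1/(ωC) = 7.254 Ω
Net reactance X = X_L − X_C = 16.75 Ω
Z = 38.20 + j16.75 Ω
|Z| = √(38.20² + 16.75²) = 41.71 Ω
I = V/|Z| = 55.14 mA
V_R = I·|Z_R| = 0.05514 × 38.20 = 2.106 V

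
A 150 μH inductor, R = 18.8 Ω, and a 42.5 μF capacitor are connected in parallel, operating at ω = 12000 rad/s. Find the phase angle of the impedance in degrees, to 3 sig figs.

40.6°

X_L = ωL = 1.80 Ω
X_C = 1/(ωC) = 1.96 Ω
Parallel: admittances add. Y = 1/R + 1/(jωL) + jωC
Y = (0.0532 − j0.0456) S
|Y| = 0.0700 S → |Z| = 1/|Y| = 14.3 Ω, ∠Z = −∠Y = 40.6°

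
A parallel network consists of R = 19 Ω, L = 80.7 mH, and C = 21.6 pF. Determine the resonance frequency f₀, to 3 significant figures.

121 kHz

ω₀ = 1/√(LC) = 1/√(0.0807 × 2.16e-11) = 757400 rad/s
f₀ = ω₀/(2π) = 121 kHz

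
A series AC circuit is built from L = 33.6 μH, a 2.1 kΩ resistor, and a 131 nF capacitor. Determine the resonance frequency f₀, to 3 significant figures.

75.9 kHz

ω₀ = 1/√(LC) = 1/√(3.36e-05 × 1.31e-07) = 476600 rad/s
f₀ = ω₀/(2π) = 75.9 kHz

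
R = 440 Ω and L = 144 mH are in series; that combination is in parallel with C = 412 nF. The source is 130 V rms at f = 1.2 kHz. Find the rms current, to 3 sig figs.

ω = 2πf = 7540 rad/s
X_L = ωL = 1090 Ω
X_C = 1/(ωC) = 322 Ω
Branch 1 (R+jX_L): Z₁ = 440 + j1090 Ω, |Z₁| = 1170 Ω
Branch 2 (−jX_C): Z₂ = −j322 Ω
Parallel: Z = Z₁Z₂/(Z₁+Z₂), |Z| = 428 Ω, ∠Z = -82.1°
I = V/|Z| = 130/428 = 304 mA

304 mA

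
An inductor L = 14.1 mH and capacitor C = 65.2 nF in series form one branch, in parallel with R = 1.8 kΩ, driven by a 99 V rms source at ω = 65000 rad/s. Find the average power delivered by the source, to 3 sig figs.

X_L = ωL = 916 Ω
X_C = 1/(ωC) = 236 Ω
Branch 1: Z₁ = R = 1800 Ω
Branch 2 (series LC): Z₂ = j(X_L − X_C) = j681 Ω
Parallel: Z = Z₁Z₂/(Z₁+Z₂), |Z| = 637 Ω, ∠Z = 69.3°
I = V/|Z| = 156 mA
P = VI cos φ = 99 × 0.156 × cos(69.3°) = 5.44 W

5.44 W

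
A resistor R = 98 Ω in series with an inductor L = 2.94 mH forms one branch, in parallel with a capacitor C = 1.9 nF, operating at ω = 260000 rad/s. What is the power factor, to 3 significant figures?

X_L = ωL = 764 Ω
X_C = 1/(ωC) = 2020 Ω
Branch 1 (R+jX_L): Z₁ = 98.0 + j764 Ω, |Z₁| = 771 Ω
Branch 2 (−jX_C): Z₂ = −j2020 Ω
Parallel: Z = Z₁Z₂/(Z₁+Z₂), |Z| = 1230 Ω, ∠Z = 78.2°
cos φ = cos(78.2°) = 0.204

0.204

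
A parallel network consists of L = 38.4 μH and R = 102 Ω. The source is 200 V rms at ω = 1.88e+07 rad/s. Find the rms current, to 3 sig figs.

X_L = ωL = 722 Ω
Parallel: admittances add. Y = 1/R + 1/(jωL)
Y = (0.00980 − j0.00139) S
|Y| = 0.00990 S → |Z| = 1/|Y| = 101 Ω, ∠Z = −∠Y = 8.04°
I = V/|Z| = 200/101 = 1.98 A

1.98 A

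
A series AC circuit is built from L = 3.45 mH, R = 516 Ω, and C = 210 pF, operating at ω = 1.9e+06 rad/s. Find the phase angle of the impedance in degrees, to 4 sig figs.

X_L = ωL = 6555 Ω
X_C = 1/(ωC) = 2506 Ω
Net reactance X = X_L − X_C = 4049 Ω
Z = 516.0 + j4049 Ω
|Z| = √(516.0² + 4049²) = 4081 Ω
∠Z = arctan(4049/516.0) = 82.74°

82.74°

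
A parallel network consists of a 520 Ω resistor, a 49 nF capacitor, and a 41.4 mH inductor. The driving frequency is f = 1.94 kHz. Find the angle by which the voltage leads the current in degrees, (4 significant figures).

ω = 2πf = 12190 rad/s
X_L = ωL = 504.6 Ω
X_C = 1/(ωC) = 1674 Ω
Parallel: admittances add. Y = 1/R + 1/(jωL) + jωC
Y = (0.001923 − j0.001384) S
|Y| = 0.002370 S → |Z| = 1/|Y| = 422.0 Ω, ∠Z = −∠Y = 35.75°

35.75°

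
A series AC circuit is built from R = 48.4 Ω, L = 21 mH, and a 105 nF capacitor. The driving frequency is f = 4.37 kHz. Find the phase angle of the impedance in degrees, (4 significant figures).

ω = 2πf = 27460 rad/s
X_L = ωL = 576.6 Ω
X_C = 1/(ωC) = 346.9 Ω
Net reactance X = X_L − X_C = 229.8 Ω
Z = 48.40 + j229.8 Ω
|Z| = √(48.40² + 229.8²) = 234.8 Ω
∠Z = arctan(229.8/48.40) = 78.10°

78.10°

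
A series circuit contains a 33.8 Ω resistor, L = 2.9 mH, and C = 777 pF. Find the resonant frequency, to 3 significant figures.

ω₀ = 1/√(LC) = 1/√(0.0029 × 7.77e-10) = 666200 rad/s
f₀ = ω₀/(2π) = 106 kHz

106 kHz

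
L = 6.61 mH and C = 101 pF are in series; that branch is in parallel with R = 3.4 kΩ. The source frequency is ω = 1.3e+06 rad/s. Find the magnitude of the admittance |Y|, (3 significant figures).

X_L = ωL = 8590 Ω
X_C = 1/(ωC) = 7620 Ω
Branch 1: Z₁ = R = 3400 Ω
Branch 2 (series LC): Z₂ = j(X_L − X_C) = j977 Ω
Parallel: Z = Z₁Z₂/(Z₁+Z₂), |Z| = 939 Ω, ∠Z = 74.0°
|Y| = 1/|Z| = 1.07 mS

1.07 mS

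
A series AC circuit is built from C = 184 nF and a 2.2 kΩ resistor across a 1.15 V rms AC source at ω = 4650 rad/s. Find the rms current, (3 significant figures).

X_C = 1/(ωC) = 1170 Ω
Z = 2200 − j1170 Ω
|Z| = √(2200² + 1170²) = 2490 Ω
I = V/|Z| = 1.15/2490 = 462 μA

462 μA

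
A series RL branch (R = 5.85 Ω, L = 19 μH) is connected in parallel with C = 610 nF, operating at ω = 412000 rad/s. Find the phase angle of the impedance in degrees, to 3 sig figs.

-70.1°

X_L = ωL = 7.83 Ω
X_C = 1/(ωC) = 3.98 Ω
Branch 1 (R+jX_L): Z₁ = 5.85 + j7.83 Ω, |Z₁| = 9.77 Ω
Branch 2 (−jX_C): Z₂ = −j3.98 Ω
Parallel: Z = Z₁Z₂/(Z₁+Z₂), |Z| = 5.55 Ω, ∠Z = -70.1°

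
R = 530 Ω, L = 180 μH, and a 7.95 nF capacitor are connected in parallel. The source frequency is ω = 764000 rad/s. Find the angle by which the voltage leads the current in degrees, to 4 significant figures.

32.41°

X_L = ωL = 137.5 Ω
X_C = 1/(ωC) = 164.6 Ω
Parallel: admittances add. Y = 1/R + 1/(jωL) + jωC
Y = (0.001887 − j0.001198) S
|Y| = 0.002235 S → |Z| = 1/|Y| = 447.4 Ω, ∠Z = −∠Y = 32.41°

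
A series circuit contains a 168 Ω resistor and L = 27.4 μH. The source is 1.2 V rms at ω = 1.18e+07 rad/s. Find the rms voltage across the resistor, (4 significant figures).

X_L = ωL = 323.3 Ω
Z = 168.0 + j323.3 Ω
|Z| = √(168.0² + 323.3²) = 364.4 Ω
I = V/|Z| = 3.293 mA
V_R = I·|Z_R| = 0.003293 × 168.0 = 0.5533 V

0.5533 V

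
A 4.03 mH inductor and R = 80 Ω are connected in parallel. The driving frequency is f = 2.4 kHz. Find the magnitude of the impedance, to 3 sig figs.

48.4 Ω

ω = 2πf = 15080 rad/s
X_L = ωL = 60.8 Ω
Parallel: admittances add. Y = 1/R + 1/(jωL)
Y = (0.0125 − j0.0165) S
|Y| = 0.0207 S → |Z| = 1/|Y| = 48.4 Ω, ∠Z = −∠Y = 52.8°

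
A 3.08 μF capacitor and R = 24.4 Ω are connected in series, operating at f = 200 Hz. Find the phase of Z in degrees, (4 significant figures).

-84.61°

ω = 2πf = 1257 rad/s
X_C = 1/(ωC) = 258.4 Ω
Z = 24.40 − j258.4 Ω
|Z| = √(24.40² + 258.4²) = 259.5 Ω
∠Z = arctan(-258.4/24.40) = -84.61°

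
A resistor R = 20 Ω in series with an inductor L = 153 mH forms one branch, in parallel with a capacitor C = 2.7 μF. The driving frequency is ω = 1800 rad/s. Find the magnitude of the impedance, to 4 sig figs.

784.2 Ω

X_L = ωL = 275.4 Ω
X_C = 1/(ωC) = 205.8 Ω
Branch 1 (R+jX_L): Z₁ = 20.00 + j275.4 Ω, |Z₁| = 276.1 Ω
Branch 2 (−jX_C): Z₂ = −j205.8 Ω
Parallel: Z = Z₁Z₂/(Z₁+Z₂), |Z| = 784.2 Ω, ∠Z = -78.13°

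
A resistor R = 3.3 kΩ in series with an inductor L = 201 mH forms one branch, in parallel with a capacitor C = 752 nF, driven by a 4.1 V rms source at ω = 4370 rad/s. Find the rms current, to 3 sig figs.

13.2 mA

X_L = ωL = 878 Ω
X_C = 1/(ωC) = 304 Ω
Branch 1 (R+jX_L): Z₁ = 3300 + j878 Ω, |Z₁| = 3410 Ω
Branch 2 (−jX_C): Z₂ = −j304 Ω
Parallel: Z = Z₁Z₂/(Z₁+Z₂), |Z| = 310 Ω, ∠Z = -85.0°
I = V/|Z| = 4.1/310 = 13.2 mA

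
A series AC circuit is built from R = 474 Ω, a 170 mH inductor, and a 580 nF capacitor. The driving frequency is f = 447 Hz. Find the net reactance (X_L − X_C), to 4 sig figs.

ω = 2πf = 2809 rad/s
X_L = ωL = 477.5 Ω
X_C = 1/(ωC) = 613.9 Ω
X = 477.5 − 613.9 = -136.4 Ω

-136.4 Ω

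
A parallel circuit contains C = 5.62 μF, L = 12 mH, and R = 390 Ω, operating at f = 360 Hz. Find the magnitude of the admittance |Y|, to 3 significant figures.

ω = 2πf = 2262 rad/s
X_L = ωL = 27.1 Ω
X_C = 1/(ωC) = 78.7 Ω
Parallel: admittances add. Y = 1/R + 1/(jωL) + jωC
Y = (0.00256 − j0.0241) S
|Y| = 0.0243 S → |Z| = 1/|Y| = 41.2 Ω, ∠Z = −∠Y = 83.9°

24.3 mS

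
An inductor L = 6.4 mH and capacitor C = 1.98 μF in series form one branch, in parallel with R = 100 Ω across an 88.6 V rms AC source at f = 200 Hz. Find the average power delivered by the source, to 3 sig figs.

78.5 W

ω = 2πf = 1257 rad/s
X_L = ωL = 8.04 Ω
X_C = 1/(ωC) = 402 Ω
Branch 1: Z₁ = R = 100 Ω
Branch 2 (series LC): Z₂ = j(X_L − X_C) = −j394 Ω
Parallel: Z = Z₁Z₂/(Z₁+Z₂), |Z| = 96.9 Ω, ∠Z = -14.2°
I = V/|Z| = 914 mA
P = VI cos φ = 88.6 × 0.914 × cos(-14.2°) = 78.5 W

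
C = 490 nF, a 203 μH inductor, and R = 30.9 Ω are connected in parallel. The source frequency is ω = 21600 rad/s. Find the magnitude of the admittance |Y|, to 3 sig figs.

220 mS

X_L = ωL = 4.38 Ω
X_C = 1/(ωC) = 94.5 Ω
Parallel: admittances add. Y = 1/R + 1/(jωL) + jωC
Y = (0.0324 − j0.217) S
|Y| = 0.220 S → |Z| = 1/|Y| = 4.55 Ω, ∠Z = −∠Y = 81.5°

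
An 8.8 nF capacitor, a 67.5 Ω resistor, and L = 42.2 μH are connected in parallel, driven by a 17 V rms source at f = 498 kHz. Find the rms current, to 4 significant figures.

422.6 mA

ω = 2πf = 3.129e+06 rad/s
X_L = ωL = 132.0 Ω
X_C = 1/(ωC) = 36.32 Ω
Parallel: admittances add. Y = 1/R + 1/(jωL) + jωC
Y = (0.01481 + j0.01996) S
|Y| = 0.02486 S → |Z| = 1/|Y| = 40.23 Ω, ∠Z = −∠Y = -53.42°
I = V/|Z| = 17/40.23 = 422.6 mA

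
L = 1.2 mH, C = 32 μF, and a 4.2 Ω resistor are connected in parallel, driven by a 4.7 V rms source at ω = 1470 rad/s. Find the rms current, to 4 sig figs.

2.687 A

X_L = ωL = 1.764 Ω
X_C = 1/(ωC) = 21.26 Ω
Parallel: admittances add. Y = 1/R + 1/(jωL) + jωC
Y = (0.2381 − j0.5199) S
|Y| = 0.5718 S → |Z| = 1/|Y| = 1.749 Ω, ∠Z = −∠Y = 65.39°
I = V/|Z| = 4.7/1.749 = 2.687 A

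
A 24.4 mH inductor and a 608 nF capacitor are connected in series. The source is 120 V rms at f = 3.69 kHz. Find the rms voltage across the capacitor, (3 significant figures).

ω = 2πf = 23180 rad/s
X_L = ωL = 566 Ω
X_C = 1/(ωC) = 70.9 Ω
Net reactance X = X_L − X_C = 495 Ω
Z = j495 Ω
|Z| = √(0² + 495²) = 495 Ω
I = V/|Z| = 243 mA
V_C = I·|Z_C| = 0.243 × 70.9 = 17.2 V

17.2 V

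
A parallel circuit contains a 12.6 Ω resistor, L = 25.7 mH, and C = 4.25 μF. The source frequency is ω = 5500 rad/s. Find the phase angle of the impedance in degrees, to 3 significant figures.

-11.6°

X_L = ωL = 141 Ω
X_C = 1/(ωC) = 42.8 Ω
Parallel: admittances add. Y = 1/R + 1/(jωL) + jωC
Y = (0.0794 + j0.0163) S
|Y| = 0.0810 S → |Z| = 1/|Y| = 12.3 Ω, ∠Z = −∠Y = -11.6°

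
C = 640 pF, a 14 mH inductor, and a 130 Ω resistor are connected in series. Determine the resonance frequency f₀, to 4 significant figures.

ω₀ = 1/√(LC) = 1/√(0.014 × 6.4e-10) = 334100 rad/s
f₀ = ω₀/(2π) = 53.17 kHz

53.17 kHz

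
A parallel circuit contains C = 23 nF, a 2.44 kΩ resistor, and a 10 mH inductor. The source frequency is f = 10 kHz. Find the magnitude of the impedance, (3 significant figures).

2300 Ω

ω = 2πf = 62830 rad/s
X_L = ωL = 628 Ω
X_C = 1/(ωC) = 692 Ω
Parallel: admittances add. Y = 1/R + 1/(jωL) + jωC
Y = (0.000410 − j0.000146) S
|Y| = 0.000435 S → |Z| = 1/|Y| = 2300 Ω, ∠Z = −∠Y = 19.7°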